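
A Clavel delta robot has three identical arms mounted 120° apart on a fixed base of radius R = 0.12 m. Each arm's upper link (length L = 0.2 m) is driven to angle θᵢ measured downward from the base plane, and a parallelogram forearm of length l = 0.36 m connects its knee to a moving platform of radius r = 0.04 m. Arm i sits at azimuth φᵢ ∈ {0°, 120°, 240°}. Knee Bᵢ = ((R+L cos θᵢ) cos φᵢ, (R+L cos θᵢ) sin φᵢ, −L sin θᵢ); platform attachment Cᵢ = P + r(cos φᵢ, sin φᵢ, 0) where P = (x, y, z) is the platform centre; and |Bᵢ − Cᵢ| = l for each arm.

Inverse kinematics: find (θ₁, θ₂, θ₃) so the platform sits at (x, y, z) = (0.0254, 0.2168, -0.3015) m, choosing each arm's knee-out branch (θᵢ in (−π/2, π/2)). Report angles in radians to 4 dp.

θ₁ = 0.6109, θ₂ = -0.0875, θ₃ = 1.3088

arm 1 (φ=0.0°): x'=0.0254, y'=0.2168
  A cos θ + B sin θ = C:  0.0546·cos θ + -0.3015·sin θ = -0.1282
  √(A²+B²)=0.3064;  θ1 = -1.3916+2.0025 ≈ 0.6109
rotate P by −φ2: (0.1751, -0.1304, -0.3015)
  A cos θ + B sin θ = C:  -0.0951·cos θ + -0.3015·sin θ = -0.0684
  θ2 = atan2(B,A) + arccos(C/0.3161) = -0.0875
φ3=240.0° → target in arm frame (-0.2005, -0.0864)
  A cos θ + B sin θ = C:  0.2805·cos θ + -0.3015·sin θ = -0.2186
  θ3 = atan2(B,A) + arccos(C/0.4118) = 1.3088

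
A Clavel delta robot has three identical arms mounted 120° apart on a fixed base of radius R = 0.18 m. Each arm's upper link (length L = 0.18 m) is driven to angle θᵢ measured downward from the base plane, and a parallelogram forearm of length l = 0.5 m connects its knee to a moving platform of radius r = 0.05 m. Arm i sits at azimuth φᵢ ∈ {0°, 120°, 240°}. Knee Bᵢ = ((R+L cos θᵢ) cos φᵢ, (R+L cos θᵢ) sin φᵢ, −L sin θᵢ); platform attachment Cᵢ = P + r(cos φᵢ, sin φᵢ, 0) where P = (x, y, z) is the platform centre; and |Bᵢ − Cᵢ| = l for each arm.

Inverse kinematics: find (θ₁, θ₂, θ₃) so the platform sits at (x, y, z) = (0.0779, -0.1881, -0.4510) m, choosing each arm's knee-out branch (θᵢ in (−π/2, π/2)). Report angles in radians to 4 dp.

θ₁ = 0.2618, θ₂ = 1.1343, θ₃ = 0.0869

φ1=0.0° → target in arm frame (0.0779, -0.1881)
  A cos θ + B sin θ = C:  0.0521·cos θ + -0.4510·sin θ = -0.0664
  γ=atan2(-0.4510,0.0521)=-1.4558;  ψ=arccos(-0.1462)=1.7175;  θ1=γ+ψ≈0.2618
arm 2 (φ=120.0°): x'=-0.2018, y'=0.0266
  A=0.3318, B=-0.4510, C=(l²−L²−A²−y'²−z²)/(2L)=-0.2684
  γ=atan2(-0.4510,0.3318)=-0.9364;  ψ=arccos(-0.4794)=2.0707;  θ2=γ+ψ≈1.1343
arm 3 (φ=240.0°): x'=0.1239, y'=0.1615
  e−x'=0.0061;  (l²−L²−(e−x')²−y'²−z²)/2L = -0.0331
  γ=atan2(-0.4510,0.0061)=-1.5574;  ψ=arccos(-0.0734)=1.6443;  θ3=γ+ψ≈0.0869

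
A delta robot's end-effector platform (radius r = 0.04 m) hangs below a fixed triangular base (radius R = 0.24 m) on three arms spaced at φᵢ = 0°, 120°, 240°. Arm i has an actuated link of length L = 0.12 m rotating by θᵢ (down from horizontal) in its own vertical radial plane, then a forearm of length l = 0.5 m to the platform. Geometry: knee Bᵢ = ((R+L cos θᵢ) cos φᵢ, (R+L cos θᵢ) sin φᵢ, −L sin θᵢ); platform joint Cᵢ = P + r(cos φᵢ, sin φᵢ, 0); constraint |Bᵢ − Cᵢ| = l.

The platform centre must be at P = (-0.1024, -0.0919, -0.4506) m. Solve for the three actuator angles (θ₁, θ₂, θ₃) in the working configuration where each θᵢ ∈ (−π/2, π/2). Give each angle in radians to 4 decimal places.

θ₁ = 1.1344, θ₂ = 0.7855, θ₃ = -0.0870

arm 1 (φ=0.0°): x'=-0.1024, y'=-0.0919
  A=0.3024, B=-0.4506, C=(l²−L²−A²−y'²−z²)/(2L)=-0.2805
  θ1 = atan2(B,A) + arccos(C/0.5427) = 1.1344
arm 2 (φ=120.0°): x'=-0.0284, y'=0.1346
  e−x'=0.2284;  (l²−L²−(e−x')²−y'²−z²)/2L = -0.1572
  √(A²+B²)=0.5052;  θ2 = -1.1017+1.8872 ≈ 0.7855
arm 3 (φ=240.0°): x'=0.1308, y'=-0.0427
  e−x'=0.0692;  (l²−L²−(e−x')²−y'²−z²)/2L = 0.1081
  γ=atan2(-0.4506,0.0692)=-1.4184;  ψ=arccos(0.2371)=1.3314;  θ3=γ+ψ≈-0.0870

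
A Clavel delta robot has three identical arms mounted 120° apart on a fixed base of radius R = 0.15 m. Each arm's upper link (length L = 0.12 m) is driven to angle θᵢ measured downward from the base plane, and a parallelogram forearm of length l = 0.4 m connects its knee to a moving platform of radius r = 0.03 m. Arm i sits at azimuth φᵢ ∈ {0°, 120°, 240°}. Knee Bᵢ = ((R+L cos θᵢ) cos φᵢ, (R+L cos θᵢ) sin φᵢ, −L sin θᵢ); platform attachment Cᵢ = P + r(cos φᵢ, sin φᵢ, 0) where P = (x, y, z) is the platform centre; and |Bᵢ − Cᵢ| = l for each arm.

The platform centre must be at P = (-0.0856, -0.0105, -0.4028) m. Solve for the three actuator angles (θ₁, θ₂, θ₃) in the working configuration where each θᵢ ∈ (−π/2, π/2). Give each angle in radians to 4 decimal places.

θ₁ = 1.0470, θ₂ = 0.5236, θ₃ = 0.4362

arm 1 (φ=0.0°): x'=-0.0856, y'=-0.0105
  A cos θ + B sin θ = C:  0.2056·cos θ + -0.4028·sin θ = -0.2460
  θ1 = atan2(B,A) + arccos(C/0.4522) = 1.0470
φ2=120.0° → target in arm frame (0.0337, 0.0794)
  A cos θ + B sin θ = C:  0.0863·cos θ + -0.4028·sin θ = -0.1266
  γ=atan2(-0.4028,0.0863)=-1.3598;  ψ=arccos(-0.3074)=1.8833;  θ2=γ+ψ≈0.5236
arm 3 (φ=240.0°): x'=0.0519, y'=-0.0689
  e−x'=0.0681;  (l²−L²−(e−x')²−y'²−z²)/2L = -0.1085
  γ=atan2(-0.4028,0.0681)=-1.4033;  ψ=arccos(-0.2655)=1.8395;  θ3=γ+ψ≈0.4362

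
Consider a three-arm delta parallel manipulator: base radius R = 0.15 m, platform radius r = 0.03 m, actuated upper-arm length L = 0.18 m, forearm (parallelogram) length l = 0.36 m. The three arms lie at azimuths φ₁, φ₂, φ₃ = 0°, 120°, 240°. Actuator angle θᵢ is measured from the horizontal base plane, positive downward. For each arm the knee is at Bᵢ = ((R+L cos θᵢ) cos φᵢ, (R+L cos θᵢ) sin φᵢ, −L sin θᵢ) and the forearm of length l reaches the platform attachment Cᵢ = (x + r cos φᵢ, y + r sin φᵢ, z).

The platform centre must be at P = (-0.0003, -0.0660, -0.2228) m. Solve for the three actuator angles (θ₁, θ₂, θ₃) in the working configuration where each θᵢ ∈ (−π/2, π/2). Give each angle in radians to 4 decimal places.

θ₁ = 0.1744, θ₂ = 0.5232, θ₃ = -0.2618

φ1=0.0° → target in arm frame (-0.0003, -0.0660)
  A=0.1203, B=-0.2228, C=(l²−L²−A²−y'²−z²)/(2L)=0.0798
  θ1 = atan2(B,A) + arccos(C/0.2532) = 0.1744
rotate P by −φ2: (-0.0570, 0.0333, -0.2228)
  A=0.1770, B=-0.2228, C=(l²−L²−A²−y'²−z²)/(2L)=0.0420
  γ=atan2(-0.2228,0.1770)=-0.8994;  ψ=arccos(0.1476)=1.4226;  θ2=γ+ψ≈0.5232
rotate P by −φ3: (0.0573, 0.0327, -0.2228)
  e−x'=0.0627;  (l²−L²−(e−x')²−y'²−z²)/2L = 0.1182
  √(A²+B²)=0.2315;  θ3 = -1.2965+1.0347 ≈ -0.2618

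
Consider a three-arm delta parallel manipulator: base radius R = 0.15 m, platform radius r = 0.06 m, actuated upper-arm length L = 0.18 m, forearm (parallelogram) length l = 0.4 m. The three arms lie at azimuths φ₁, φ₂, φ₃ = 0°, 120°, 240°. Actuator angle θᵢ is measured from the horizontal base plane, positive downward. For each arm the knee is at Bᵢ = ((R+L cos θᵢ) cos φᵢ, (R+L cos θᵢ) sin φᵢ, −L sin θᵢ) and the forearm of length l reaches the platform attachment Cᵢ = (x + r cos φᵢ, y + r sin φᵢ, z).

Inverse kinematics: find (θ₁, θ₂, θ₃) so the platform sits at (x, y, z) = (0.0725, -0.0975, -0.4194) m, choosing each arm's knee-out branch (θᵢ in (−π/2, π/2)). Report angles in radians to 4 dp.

θ₁ = 0.4364, θ₂ = 1.0476, θ₃ = 0.5238

φ1=0.0° → target in arm frame (0.0725, -0.0975)
  e−x'=0.0175;  (l²−L²−(e−x')²−y'²−z²)/2L = -0.1614
  γ=atan2(-0.4194,0.0175)=-1.5291;  ψ=arccos(-0.3845)=1.9655;  θ1=γ+ψ≈0.4364
φ2=120.0° → target in arm frame (-0.1207, -0.0140)
  e−x'=0.2107;  (l²−L²−(e−x')²−y'²−z²)/2L = -0.2580
  √(A²+B²)=0.4693;  θ2 = -1.1053+2.1528 ≈ 1.0476
rotate P by −φ3: (0.0482, 0.1115, -0.4194)
  A=0.0418, B=-0.4194, C=(l²−L²−A²−y'²−z²)/(2L)=-0.1736
  θ3 = atan2(B,A) + arccos(C/0.4215) = 0.5238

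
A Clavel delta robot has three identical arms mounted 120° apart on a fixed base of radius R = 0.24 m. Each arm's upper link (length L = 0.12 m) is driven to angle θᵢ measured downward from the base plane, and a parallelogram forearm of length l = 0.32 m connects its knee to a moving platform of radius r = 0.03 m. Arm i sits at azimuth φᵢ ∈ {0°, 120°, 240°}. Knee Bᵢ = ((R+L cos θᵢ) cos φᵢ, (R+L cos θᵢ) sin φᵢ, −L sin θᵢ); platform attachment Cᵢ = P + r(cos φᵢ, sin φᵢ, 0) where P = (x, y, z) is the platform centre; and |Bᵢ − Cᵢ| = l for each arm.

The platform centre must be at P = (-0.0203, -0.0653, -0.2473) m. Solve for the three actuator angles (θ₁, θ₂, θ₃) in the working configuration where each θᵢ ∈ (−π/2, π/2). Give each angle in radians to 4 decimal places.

θ₁ = 1.1348, θ₂ = 1.3093, θ₃ = 0.4364

arm 1 (φ=0.0°): x'=-0.0203, y'=-0.0653
  e−x'=0.2303;  (l²−L²−(e−x')²−y'²−z²)/2L = -0.1269
  θ1 = atan2(B,A) + arccos(C/0.3379) = 1.1348
arm 2 (φ=120.0°): x'=-0.0464, y'=0.0502
  A cos θ + B sin θ = C:  0.2564·cos θ + -0.2473·sin θ = -0.1726
  √(A²+B²)=0.3562;  θ2 = -0.7673+2.0766 ≈ 1.3093
φ3=240.0° → target in arm frame (0.0667, 0.0151)
  A cos θ + B sin θ = C:  0.1433·cos θ + -0.2473·sin θ = 0.0253
  θ3 = atan2(B,A) + arccos(C/0.2858) = 0.4364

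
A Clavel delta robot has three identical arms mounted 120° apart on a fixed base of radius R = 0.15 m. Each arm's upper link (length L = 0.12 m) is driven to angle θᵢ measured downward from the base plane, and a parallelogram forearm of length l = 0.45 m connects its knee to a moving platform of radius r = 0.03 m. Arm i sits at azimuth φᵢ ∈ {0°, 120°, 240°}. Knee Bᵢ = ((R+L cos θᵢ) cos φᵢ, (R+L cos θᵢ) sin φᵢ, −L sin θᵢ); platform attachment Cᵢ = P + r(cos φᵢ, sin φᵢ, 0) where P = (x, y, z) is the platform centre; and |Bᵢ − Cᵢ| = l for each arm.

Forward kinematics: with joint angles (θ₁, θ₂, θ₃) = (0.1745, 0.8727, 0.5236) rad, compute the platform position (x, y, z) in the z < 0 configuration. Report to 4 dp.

(0.0820, -0.0503, -0.4398)

arm 1 at φ=0.0°: ρ1 = 0.2382;  O1 = (0.2382, 0.0000, -0.0208)
arm 2 at φ=120.0°: ρ2 = 0.1971;  O2 = (-0.0986, 0.1707, -0.0919)
φ3=240.0°: virtual centre (-0.1120, -0.1939, -0.0600), radius l
eliminate P² terms by subtracting sphere 1 from 2 and 3
plane₁₂: -0.6735x+0.3414y+-0.1422z = -0.0099
Cramer: x(z) = 0.0100-0.1637z;  y(z) = -0.0092+0.0936z
into |P−O₁|² = l²: 1.0355z² + 0.1147z + -0.1499 = 0;  Δ = 0.6341;  z = -0.4398 or 0.3291 → z<0 root = -0.4398
x = 0.0820, y = -0.0503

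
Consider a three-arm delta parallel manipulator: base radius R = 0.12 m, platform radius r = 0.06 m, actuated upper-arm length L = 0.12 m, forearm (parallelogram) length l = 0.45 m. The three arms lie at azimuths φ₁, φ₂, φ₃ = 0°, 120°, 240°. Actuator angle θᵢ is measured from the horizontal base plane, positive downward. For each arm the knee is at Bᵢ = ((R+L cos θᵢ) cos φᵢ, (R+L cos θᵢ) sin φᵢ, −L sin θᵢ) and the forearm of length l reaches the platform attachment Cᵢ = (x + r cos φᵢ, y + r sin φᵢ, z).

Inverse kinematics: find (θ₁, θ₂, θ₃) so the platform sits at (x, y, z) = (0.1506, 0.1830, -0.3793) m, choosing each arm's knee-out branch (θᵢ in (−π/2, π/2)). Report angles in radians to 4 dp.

θ₁ = -0.2615, θ₂ = -0.0001, θ₃ = 1.0473

φ1=0.0° → target in arm frame (0.1506, 0.1830)
  A=-0.0906, B=-0.3793, C=(l²−L²−A²−y'²−z²)/(2L)=0.0106
  θ1 = atan2(B,A) + arccos(C/0.3900) = -0.2615
arm 2 (φ=120.0°): x'=0.0832, y'=-0.2219
  e−x'=-0.0232;  (l²−L²−(e−x')²−y'²−z²)/2L = -0.0231
  γ=atan2(-0.3793,-0.0232)=-1.6318;  ψ=arccos(-0.0609)=1.6318;  θ2=γ+ψ≈-0.0001
φ3=240.0° → target in arm frame (-0.2338, 0.0389)
  e−x'=0.2938;  (l²−L²−(e−x')²−y'²−z²)/2L = -0.1816
  θ3 = atan2(B,A) + arccos(C/0.4798) = 1.0473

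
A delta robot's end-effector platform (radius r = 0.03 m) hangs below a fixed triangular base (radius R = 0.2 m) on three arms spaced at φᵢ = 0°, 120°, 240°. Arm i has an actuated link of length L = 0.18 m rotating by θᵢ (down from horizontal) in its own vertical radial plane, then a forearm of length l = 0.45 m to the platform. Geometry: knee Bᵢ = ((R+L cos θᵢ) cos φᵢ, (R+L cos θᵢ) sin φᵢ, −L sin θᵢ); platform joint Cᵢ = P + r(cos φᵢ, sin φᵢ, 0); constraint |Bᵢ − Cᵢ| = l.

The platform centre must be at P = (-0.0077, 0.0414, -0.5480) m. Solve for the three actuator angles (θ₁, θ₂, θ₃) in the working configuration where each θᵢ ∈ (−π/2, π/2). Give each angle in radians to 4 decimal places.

θ₁ = 1.2217, θ₂ = 1.0471, θ₃ = 1.3092

arm 1 (φ=0.0°): x'=-0.0077, y'=0.0414
  A cos θ + B sin θ = C:  0.1777·cos θ + -0.5480·sin θ = -0.4542
  θ1 = atan2(B,A) + arccos(C/0.5761) = 1.2217
rotate P by −φ2: (0.0397, -0.0140, -0.5480)
  A=0.1303, B=-0.5480, C=(l²−L²−A²−y'²−z²)/(2L)=-0.4094
  γ=atan2(-0.5480,0.1303)=-1.3374;  ψ=arccos(-0.7268)=2.3844;  θ2=γ+ψ≈1.0471
rotate P by −φ3: (-0.0320, -0.0274, -0.5480)
  e−x'=0.2020;  (l²−L²−(e−x')²−y'²−z²)/2L = -0.4771
  θ3 = atan2(B,A) + arccos(C/0.5840) = 1.3092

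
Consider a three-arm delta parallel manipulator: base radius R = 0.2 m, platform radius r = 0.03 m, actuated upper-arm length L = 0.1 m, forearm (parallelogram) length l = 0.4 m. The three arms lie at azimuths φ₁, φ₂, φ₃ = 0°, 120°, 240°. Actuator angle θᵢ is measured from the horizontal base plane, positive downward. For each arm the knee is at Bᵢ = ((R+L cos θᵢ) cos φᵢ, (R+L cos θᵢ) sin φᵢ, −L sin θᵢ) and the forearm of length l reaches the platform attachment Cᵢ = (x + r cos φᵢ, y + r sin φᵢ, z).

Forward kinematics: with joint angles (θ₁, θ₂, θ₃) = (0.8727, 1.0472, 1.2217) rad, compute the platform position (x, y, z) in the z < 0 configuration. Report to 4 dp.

(0.0282, 0.0163, -0.4191)

φ1=0.0°: virtual centre (0.2343, 0.0000, -0.0766), radius l
centre 2 = (0.2200·cos120.0°, 0.2200·sin120.0°, -0.0866) = (-0.1100, 0.1905, -0.0866)
arm 3 at φ=240.0°: (R−r)+L cos θ3 = 0.2042;  centre 3 = (-0.1021, -0.1768, -0.0940)
eliminate P² terms by subtracting sphere 1 from 2 and 3
[-0.6886 0.3811 -0.0200]·P = -0.0049;  [-0.6728 -0.3537 -0.0347]·P = -0.0102
det = 0.4999;  x = 0.0112+-0.0406z,  y = 0.0076+-0.0209z
quadratic in z: (1.0021)z²+(0.1710)z+(-0.1043)=0, √Δ=0.6689 → z ∈ {-0.4191, 0.2484}; z = -0.4191 (taking z<0)
x = 0.0282, y = 0.0163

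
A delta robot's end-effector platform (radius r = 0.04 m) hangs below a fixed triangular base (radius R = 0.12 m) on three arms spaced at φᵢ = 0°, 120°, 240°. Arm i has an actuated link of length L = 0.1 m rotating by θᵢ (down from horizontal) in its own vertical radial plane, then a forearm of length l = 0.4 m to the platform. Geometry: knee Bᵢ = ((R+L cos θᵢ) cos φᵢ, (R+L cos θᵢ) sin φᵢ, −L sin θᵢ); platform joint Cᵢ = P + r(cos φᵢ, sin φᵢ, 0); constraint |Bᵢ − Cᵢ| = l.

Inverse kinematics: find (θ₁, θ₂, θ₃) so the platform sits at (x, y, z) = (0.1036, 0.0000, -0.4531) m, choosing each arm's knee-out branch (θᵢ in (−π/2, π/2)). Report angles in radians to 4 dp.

θ₁ = 0.6110, θ₂ = 1.3092, θ₃ = 1.3092

φ1=0.0° → target in arm frame (0.1036, 0.0000)
  A cos θ + B sin θ = C:  -0.0236·cos θ + -0.4531·sin θ = -0.2793
  θ1 = atan2(B,A) + arccos(C/0.4537) = 0.6110
φ2=120.0° → target in arm frame (-0.0518, -0.0897)
  A=0.1318, B=-0.4531, C=(l²−L²−A²−y'²−z²)/(2L)=-0.4036
  √(A²+B²)=0.4719;  θ2 = -1.2877+2.5969 ≈ 1.3092
rotate P by −φ3: (-0.0518, 0.0897, -0.4531)
  A=0.1318, B=-0.4531, C=(l²−L²−A²−y'²−z²)/(2L)=-0.4036
  γ=atan2(-0.4531,0.1318)=-1.2877;  ψ=arccos(-0.8553)=2.5969;  θ3=γ+ψ≈1.3092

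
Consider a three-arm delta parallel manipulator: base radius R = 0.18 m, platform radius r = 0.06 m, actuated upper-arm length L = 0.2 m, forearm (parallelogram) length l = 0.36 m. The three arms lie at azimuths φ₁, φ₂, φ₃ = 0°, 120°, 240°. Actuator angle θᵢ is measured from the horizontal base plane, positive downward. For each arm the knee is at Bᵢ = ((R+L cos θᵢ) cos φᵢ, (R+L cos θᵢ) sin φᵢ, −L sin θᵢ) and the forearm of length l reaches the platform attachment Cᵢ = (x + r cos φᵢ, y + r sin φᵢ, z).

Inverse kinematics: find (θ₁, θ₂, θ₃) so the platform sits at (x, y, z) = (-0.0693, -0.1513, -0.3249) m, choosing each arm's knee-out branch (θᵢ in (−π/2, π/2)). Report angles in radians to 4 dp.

θ₁ = 1.0472, θ₂ = 1.1343, θ₃ = 0.0001

rotate P by −φ1: (-0.0693, -0.1513, -0.3249)
  e−x'=0.1893;  (l²−L²−(e−x')²−y'²−z²)/2L = -0.1867
  θ1 = atan2(B,A) + arccos(C/0.3760) = 1.0472
φ2=120.0° → target in arm frame (-0.0964, 0.1357)
  A cos θ + B sin θ = C:  0.2164·cos θ + -0.3249·sin θ = -0.2030
  θ2 = atan2(B,A) + arccos(C/0.3904) = 1.1343
arm 3 (φ=240.0°): x'=0.1657, y'=0.0156
  A cos θ + B sin θ = C:  -0.0457·cos θ + -0.3249·sin θ = -0.0457
  √(A²+B²)=0.3281;  θ3 = -1.7105+1.7106 ≈ 0.0001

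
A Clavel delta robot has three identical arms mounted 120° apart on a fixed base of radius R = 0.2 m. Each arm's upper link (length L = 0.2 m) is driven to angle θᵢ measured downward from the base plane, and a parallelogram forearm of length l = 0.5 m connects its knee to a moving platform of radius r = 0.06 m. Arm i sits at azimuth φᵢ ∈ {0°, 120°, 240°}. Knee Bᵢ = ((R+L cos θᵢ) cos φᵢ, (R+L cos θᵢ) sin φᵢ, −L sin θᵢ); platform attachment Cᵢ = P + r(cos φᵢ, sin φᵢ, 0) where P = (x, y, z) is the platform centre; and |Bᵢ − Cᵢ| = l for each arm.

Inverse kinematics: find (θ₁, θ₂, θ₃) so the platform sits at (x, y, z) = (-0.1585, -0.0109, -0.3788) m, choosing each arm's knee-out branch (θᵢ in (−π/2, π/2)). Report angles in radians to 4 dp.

arm 1 (φ=0.0°): x'=-0.1585, y'=-0.0109
  A=0.2985, B=-0.3788, C=(l²−L²−A²−y'²−z²)/(2L)=-0.0568
  γ=atan2(-0.3788,0.2985)=-0.9034;  ψ=arccos(-0.1177)=1.6888;  θ1=γ+ψ≈0.7854
arm 2 (φ=120.0°): x'=0.0698, y'=0.1427
  e−x'=0.0702;  (l²−L²−(e−x')²−y'²−z²)/2L = 0.1030
  √(A²+B²)=0.3852;  θ2 = -1.3876+1.3000 ≈ -0.0875
rotate P by −φ3: (0.0887, -0.1318, -0.3788)
  e−x'=0.0513;  (l²−L²−(e−x')²−y'²−z²)/2L = 0.1163
  θ3 = atan2(B,A) + arccos(C/0.3823) = -0.1744

θ₁ = 0.7854, θ₂ = -0.0875, θ₃ = -0.1744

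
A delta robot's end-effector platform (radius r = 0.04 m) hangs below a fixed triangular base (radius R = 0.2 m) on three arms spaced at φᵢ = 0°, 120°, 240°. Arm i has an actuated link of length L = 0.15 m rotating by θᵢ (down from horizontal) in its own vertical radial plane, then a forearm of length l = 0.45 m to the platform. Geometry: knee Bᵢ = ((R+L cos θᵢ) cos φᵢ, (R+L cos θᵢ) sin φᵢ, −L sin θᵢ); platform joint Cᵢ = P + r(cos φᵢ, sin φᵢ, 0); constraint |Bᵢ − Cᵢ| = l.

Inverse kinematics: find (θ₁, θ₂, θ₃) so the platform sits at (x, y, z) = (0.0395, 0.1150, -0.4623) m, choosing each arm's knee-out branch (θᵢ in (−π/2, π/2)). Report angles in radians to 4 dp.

θ₁ = 0.6982, θ₂ = 0.5239, θ₃ = 1.3092

rotate P by −φ1: (0.0395, 0.1150, -0.4623)
  e−x'=0.1205;  (l²−L²−(e−x')²−y'²−z²)/2L = -0.2049
  θ1 = atan2(B,A) + arccos(C/0.4777) = 0.6982
φ2=120.0° → target in arm frame (0.0798, -0.0917)
  e−x'=0.0802;  (l²−L²−(e−x')²−y'²−z²)/2L = -0.1619
  γ=atan2(-0.4623,0.0802)=-1.3991;  ψ=arccos(-0.3450)=1.9230;  θ2=γ+ψ≈0.5239
φ3=240.0° → target in arm frame (-0.1193, -0.0233)
  A cos θ + B sin θ = C:  0.2793·cos θ + -0.4623·sin θ = -0.3743
  √(A²+B²)=0.5401;  θ3 = -1.0273+2.3364 ≈ 1.3092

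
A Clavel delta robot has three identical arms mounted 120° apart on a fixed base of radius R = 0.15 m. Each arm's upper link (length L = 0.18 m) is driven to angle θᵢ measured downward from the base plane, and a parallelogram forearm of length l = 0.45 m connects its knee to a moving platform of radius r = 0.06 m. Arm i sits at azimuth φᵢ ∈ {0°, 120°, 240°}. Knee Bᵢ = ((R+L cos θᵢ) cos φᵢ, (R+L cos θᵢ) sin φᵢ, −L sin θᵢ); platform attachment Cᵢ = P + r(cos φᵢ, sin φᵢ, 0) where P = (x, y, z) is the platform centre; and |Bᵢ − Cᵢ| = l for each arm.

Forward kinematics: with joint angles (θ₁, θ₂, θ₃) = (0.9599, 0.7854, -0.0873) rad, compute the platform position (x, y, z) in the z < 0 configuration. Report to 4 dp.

arm 1 at φ=0.0°: ρ1 = 0.1932;  S1 = (0.1932, 0.0000, -0.1474)
φ2=120.0°: virtual centre (-0.1086, 0.1882, -0.1273), radius l
arm 3 at φ=240.0°: ρ3 = 0.2693;  S3 = (-0.1347, -0.2332, 0.0157)
subtract pairs → two planes through P
plane₁₂: -0.6038x+0.3763y+0.0403z = 0.0043
det = 0.5284;  x = -0.0136+0.2680z,  y = -0.0103+0.3227z
into |P−S₁|² = l²: 1.1760z² + 0.1774z + -0.1379 = 0;  Δ = 0.6800;  z = -0.4261 or 0.2752 → z<0 root = -0.4261
x = -0.1277, y = -0.1478

(-0.1277, -0.1478, -0.4261)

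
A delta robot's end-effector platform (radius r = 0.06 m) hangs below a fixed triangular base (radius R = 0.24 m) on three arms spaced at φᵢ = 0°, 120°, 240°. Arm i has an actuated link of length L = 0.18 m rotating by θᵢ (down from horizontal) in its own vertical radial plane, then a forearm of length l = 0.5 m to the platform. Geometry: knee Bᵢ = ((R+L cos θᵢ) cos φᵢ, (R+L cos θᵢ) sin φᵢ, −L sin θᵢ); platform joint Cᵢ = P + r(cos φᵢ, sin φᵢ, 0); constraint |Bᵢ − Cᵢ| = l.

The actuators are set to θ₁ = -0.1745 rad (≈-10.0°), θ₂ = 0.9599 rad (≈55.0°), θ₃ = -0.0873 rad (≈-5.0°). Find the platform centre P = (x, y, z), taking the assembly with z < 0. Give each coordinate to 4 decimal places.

arm 1 at φ=0.0°: e+L cos θ1 = 0.3573;  S1 = (0.3573, 0.0000, 0.0313)
S2 = (0.2832·cos120.0°, 0.2832·sin120.0°, -0.1474) = (-0.1416, 0.2453, -0.1474)
φ3=240.0°: virtual centre (-0.1797, -0.3112, 0.0157), radius l
eliminate P² terms by subtracting sphere 1 from 2 and 3
linear system: -0.9978x+0.4906y = -0.0266−-0.3574z; -1.0738x+-0.6224y = 0.0007−-0.0311z
det = 1.1478;  x = 0.0141+-0.2071z,  y = -0.0256+0.3073z
sphere 1 gives Az²+Bz+C=0 with A=1.1373, B=0.0639, C=-0.1306;  B²−4AC=0.5984;  roots -0.3682, 0.3120;  negative root z = -0.3682
x = 0.0904, y = -0.1387

(0.0904, -0.1387, -0.3682)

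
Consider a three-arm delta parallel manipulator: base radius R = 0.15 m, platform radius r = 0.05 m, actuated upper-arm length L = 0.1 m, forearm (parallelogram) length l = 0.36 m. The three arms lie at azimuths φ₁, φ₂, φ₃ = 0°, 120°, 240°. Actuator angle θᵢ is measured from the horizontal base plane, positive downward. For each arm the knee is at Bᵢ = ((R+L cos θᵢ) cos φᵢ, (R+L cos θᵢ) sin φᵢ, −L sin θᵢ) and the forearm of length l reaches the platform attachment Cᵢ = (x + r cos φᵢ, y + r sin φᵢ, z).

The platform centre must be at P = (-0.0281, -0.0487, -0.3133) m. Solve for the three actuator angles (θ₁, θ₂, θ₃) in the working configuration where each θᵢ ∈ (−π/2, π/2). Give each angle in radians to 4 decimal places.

θ₁ = 0.3488, θ₂ = 0.3489, θ₃ = -0.1749

rotate P by −φ1: (-0.0281, -0.0487, -0.3133)
  e−x'=0.1281;  (l²−L²−(e−x')²−y'²−z²)/2L = 0.0133
  √(A²+B²)=0.3385;  θ1 = -1.1827+1.5315 ≈ 0.3488
arm 2 (φ=120.0°): x'=-0.0281, y'=0.0487
  A cos θ + B sin θ = C:  0.1281·cos θ + -0.3133·sin θ = 0.0133
  √(A²+B²)=0.3385;  θ2 = -1.1826+1.5315 ≈ 0.3489
rotate P by −φ3: (0.0562, 0.0000, -0.3133)
  A=0.0438, B=-0.3133, C=(l²−L²−A²−y'²−z²)/(2L)=0.0976
  γ=atan2(-0.3133,0.0438)=-1.4320;  ψ=arccos(0.3086)=1.2570;  θ3=γ+ψ≈-0.1749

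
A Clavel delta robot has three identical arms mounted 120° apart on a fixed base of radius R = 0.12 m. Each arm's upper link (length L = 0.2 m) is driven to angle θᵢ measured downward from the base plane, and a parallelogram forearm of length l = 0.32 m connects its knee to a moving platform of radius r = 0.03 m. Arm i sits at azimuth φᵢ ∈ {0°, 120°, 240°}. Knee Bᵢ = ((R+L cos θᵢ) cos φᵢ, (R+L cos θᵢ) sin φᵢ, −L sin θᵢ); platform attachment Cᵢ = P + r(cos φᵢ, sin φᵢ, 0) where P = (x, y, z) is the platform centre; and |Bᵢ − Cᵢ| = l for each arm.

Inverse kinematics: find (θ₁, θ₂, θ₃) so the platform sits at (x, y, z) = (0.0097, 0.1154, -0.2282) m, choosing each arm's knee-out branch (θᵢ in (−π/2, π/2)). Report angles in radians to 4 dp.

θ₁ = 0.4361, θ₂ = -0.0873, θ₃ = 0.9596

φ1=0.0° → target in arm frame (0.0097, 0.1154)
  e−x'=0.0803;  (l²−L²−(e−x')²−y'²−z²)/2L = -0.0236
  √(A²+B²)=0.2419;  θ1 = -1.2324+1.6685 ≈ 0.4361
rotate P by −φ2: (0.0951, -0.0661, -0.2282)
  A cos θ + B sin θ = C:  -0.0051·cos θ + -0.2282·sin θ = 0.0148
  √(A²+B²)=0.2283;  θ2 = -1.5931+1.5058 ≈ -0.0873
φ3=240.0° → target in arm frame (-0.1048, -0.0493)
  e−x'=0.1948;  (l²−L²−(e−x')²−y'²−z²)/2L = -0.0751
  √(A²+B²)=0.3000;  θ3 = -0.8642+1.8239 ≈ 0.9596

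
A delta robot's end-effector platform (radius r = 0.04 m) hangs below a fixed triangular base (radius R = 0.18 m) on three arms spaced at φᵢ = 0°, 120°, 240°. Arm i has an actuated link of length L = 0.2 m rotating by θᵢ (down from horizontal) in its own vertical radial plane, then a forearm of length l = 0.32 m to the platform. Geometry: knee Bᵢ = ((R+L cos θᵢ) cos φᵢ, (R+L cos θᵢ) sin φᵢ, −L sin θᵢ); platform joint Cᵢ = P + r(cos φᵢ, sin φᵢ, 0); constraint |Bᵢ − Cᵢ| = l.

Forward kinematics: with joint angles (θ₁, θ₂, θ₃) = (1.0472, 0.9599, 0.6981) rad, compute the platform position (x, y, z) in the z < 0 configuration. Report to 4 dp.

(-0.0350, -0.0347, -0.3332)

φ1=0.0°: virtual centre (0.2400, 0.0000, -0.1732), radius l
φ2=120.0°: virtual centre (-0.1274, 0.2206, -0.1638), radius l
φ3=240.0°: virtual centre (-0.1466, -0.2539, -0.1286), radius l
|O₂|²−|O₁|² = 0.0041;  |O₃|²−|O₁|² = 0.0149
[-0.7347 0.4412 0.0188]·P = 0.0041;  [-0.7732 -0.5079 0.0893]·P = 0.0149
det = 0.7143;  x = -0.0121+0.0685z,  y = -0.0109+0.0716z
sphere 1 gives Az²+Bz+C=0 with A=1.0098, B=0.3103, C=-0.0087;  B²−4AC=0.1315;  roots -0.3332, 0.0259;  negative root z = -0.3332
x = -0.0350, y = -0.0347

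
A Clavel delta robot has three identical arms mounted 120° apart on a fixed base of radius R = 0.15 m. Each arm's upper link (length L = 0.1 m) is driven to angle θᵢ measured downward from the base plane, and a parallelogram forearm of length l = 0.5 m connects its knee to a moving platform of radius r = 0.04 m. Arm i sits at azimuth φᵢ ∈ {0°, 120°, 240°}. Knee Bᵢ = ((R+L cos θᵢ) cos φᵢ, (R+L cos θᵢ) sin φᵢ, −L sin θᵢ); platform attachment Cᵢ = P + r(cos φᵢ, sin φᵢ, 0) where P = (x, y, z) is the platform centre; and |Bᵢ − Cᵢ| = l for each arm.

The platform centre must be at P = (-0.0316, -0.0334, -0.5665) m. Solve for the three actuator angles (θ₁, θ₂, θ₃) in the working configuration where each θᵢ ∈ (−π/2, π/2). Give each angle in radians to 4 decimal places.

θ₁ = 1.3086, θ₂ = 1.2214, θ₃ = 0.9596

arm 1 (φ=0.0°): x'=-0.0316, y'=-0.0334
  A cos θ + B sin θ = C:  0.1416·cos θ + -0.5665·sin θ = -0.5104
  √(A²+B²)=0.5839;  θ1 = -1.3259+2.6345 ≈ 1.3086
rotate P by −φ2: (-0.0131, 0.0441, -0.5665)
  A cos θ + B sin θ = C:  0.1231·cos θ + -0.5665·sin θ = -0.4901
  γ=atan2(-0.5665,0.1231)=-1.3568;  ψ=arccos(-0.8454)=2.5782;  θ2=γ+ψ≈1.2214
rotate P by −φ3: (0.0447, -0.0107, -0.5665)
  e−x'=0.0653;  (l²−L²−(e−x')²−y'²−z²)/2L = -0.4265
  γ=atan2(-0.5665,0.0653)=-1.4561;  ψ=arccos(-0.7479)=2.4157;  θ3=γ+ψ≈0.9596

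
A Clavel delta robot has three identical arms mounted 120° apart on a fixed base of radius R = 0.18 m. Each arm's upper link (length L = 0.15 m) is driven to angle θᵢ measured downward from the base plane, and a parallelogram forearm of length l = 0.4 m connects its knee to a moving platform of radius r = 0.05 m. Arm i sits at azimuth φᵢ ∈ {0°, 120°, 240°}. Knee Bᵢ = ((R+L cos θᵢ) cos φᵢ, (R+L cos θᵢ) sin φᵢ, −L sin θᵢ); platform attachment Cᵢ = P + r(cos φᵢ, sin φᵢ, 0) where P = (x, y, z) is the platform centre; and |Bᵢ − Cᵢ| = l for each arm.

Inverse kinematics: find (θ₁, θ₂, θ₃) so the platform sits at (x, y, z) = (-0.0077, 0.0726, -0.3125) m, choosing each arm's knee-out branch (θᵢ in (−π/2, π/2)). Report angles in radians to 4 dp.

θ₁ = 0.2621, θ₂ = -0.1744, θ₃ = 0.5233

φ1=0.0° → target in arm frame (-0.0077, 0.0726)
  A cos θ + B sin θ = C:  0.1377·cos θ + -0.3125·sin θ = 0.0520
  γ=atan2(-0.3125,0.1377)=-1.1558;  ψ=arccos(0.1524)=1.4178;  θ1=γ+ψ≈0.2621
φ2=120.0° → target in arm frame (0.0667, -0.0296)
  A cos θ + B sin θ = C:  0.0633·cos θ + -0.3125·sin θ = 0.1165
  √(A²+B²)=0.3188;  θ2 = -1.3710+1.1966 ≈ -0.1744
rotate P by −φ3: (-0.0590, -0.0430, -0.3125)
  A=0.1890, B=-0.3125, C=(l²−L²−A²−y'²−z²)/(2L)=0.0076
  θ3 = atan2(B,A) + arccos(C/0.3652) = 0.5233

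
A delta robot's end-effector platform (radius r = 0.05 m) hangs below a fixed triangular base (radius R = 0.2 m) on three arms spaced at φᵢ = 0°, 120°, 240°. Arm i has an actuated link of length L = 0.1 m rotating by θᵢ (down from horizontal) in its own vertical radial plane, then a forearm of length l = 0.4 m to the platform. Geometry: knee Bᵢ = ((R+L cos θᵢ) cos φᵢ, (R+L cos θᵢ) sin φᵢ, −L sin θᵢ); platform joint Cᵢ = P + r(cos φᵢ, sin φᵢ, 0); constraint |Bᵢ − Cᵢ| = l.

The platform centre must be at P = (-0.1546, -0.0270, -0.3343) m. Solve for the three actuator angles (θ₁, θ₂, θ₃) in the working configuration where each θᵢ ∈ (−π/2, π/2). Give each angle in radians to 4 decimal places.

rotate P by −φ1: (-0.1546, -0.0270, -0.3343)
  A=0.3046, B=-0.3343, C=(l²−L²−A²−y'²−z²)/(2L)=-0.2763
  θ1 = atan2(B,A) + arccos(C/0.4523) = 1.3963
arm 2 (φ=120.0°): x'=0.0539, y'=0.1474
  A cos θ + B sin θ = C:  0.0961·cos θ + -0.3343·sin θ = 0.0364
  θ2 = atan2(B,A) + arccos(C/0.3478) = 0.1749
rotate P by −φ3: (0.1007, -0.1204, -0.3343)
  A=0.0493, B=-0.3343, C=(l²−L²−A²−y'²−z²)/(2L)=0.1066
  √(A²+B²)=0.3379;  θ3 = -1.4243+1.2499 ≈ -0.1744

θ₁ = 1.3963, θ₂ = 0.1749, θ₃ = -0.1744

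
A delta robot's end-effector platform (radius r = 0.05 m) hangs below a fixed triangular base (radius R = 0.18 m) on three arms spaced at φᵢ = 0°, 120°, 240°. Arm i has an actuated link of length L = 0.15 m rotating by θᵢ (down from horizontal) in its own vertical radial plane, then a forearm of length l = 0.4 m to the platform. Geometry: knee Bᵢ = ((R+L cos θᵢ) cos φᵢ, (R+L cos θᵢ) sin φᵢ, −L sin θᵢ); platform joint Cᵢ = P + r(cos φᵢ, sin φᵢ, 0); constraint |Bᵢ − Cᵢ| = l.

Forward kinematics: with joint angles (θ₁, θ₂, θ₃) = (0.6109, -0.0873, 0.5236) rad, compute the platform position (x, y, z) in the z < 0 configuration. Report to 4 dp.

centre 1 = (0.2529·cos0.0°, 0.2529·sin0.0°, -0.0860) = (0.2529, 0.0000, -0.0860)
arm 2 at φ=120.0°: e+L cos θ2 = 0.2794;  centre 2 = (-0.1397, 0.2420, 0.0131)
arm 3 at φ=240.0°: e+L cos θ3 = 0.2599;  centre 3 = (-0.1300, -0.2251, -0.0750)
eliminate P² terms by subtracting sphere 1 from 2 and 3
linear system: -0.7852x+0.4840y = 0.0069−0.1982z; -0.7656x+-0.4502y = 0.0018−0.0221z
det = 0.7240;  x = -0.0055+0.1380z,  y = 0.0053+-0.1857z
into |P−centre ₁|² = l²: 1.0535z² + 0.0988z + -0.0858 = 0;  Δ = 0.3714;  z = -0.3361 or 0.2423 → z<0 root = -0.3361
x = -0.0519, y = 0.0677

(-0.0519, 0.0677, -0.3361)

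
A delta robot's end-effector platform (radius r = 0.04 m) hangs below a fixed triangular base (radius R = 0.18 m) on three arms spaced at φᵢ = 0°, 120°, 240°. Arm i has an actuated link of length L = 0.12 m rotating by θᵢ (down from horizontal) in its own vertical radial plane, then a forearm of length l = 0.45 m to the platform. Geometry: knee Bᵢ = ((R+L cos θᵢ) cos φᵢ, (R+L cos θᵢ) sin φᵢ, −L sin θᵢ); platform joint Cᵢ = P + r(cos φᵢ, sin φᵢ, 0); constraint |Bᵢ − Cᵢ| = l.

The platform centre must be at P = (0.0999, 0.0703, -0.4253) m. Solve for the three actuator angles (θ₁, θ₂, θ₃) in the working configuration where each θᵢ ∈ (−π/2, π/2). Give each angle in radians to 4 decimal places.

rotate P by −φ1: (0.0999, 0.0703, -0.4253)
  e−x'=0.0401;  (l²−L²−(e−x')²−y'²−z²)/2L = 0.0028
  θ1 = atan2(B,A) + arccos(C/0.4272) = 0.0875
φ2=120.0° → target in arm frame (0.0109, -0.1217)
  A cos θ + B sin θ = C:  0.1291·cos θ + -0.4253·sin θ = -0.1010
  √(A²+B²)=0.4445;  θ2 = -1.2762+1.8001 ≈ 0.5239
φ3=240.0° → target in arm frame (-0.1108, 0.0514)
  A=0.2508, B=-0.4253, C=(l²−L²−A²−y'²−z²)/(2L)=-0.2431
  θ3 = atan2(B,A) + arccos(C/0.4938) = 1.0476

θ₁ = 0.0875, θ₂ = 0.5239, θ₃ = 1.0476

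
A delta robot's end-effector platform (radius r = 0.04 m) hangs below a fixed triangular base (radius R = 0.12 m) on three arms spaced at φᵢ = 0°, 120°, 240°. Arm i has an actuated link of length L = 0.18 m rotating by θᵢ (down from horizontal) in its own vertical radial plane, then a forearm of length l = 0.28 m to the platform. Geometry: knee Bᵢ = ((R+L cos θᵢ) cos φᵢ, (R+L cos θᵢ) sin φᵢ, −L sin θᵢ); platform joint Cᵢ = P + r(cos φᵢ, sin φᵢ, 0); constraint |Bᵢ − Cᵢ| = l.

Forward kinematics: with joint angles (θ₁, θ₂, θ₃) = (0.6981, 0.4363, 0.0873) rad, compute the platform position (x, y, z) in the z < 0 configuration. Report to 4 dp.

(-0.0477, -0.0297, -0.1993)

arm 1 at φ=0.0°: e+L cos θ1 = 0.2179;  O1 = (0.2179, 0.0000, -0.1157)
arm 2 at φ=120.0°: e+L cos θ2 = 0.2431;  O2 = (-0.1216, 0.2106, -0.0761)
O3 = (0.2593·cos240.0°, 0.2593·sin240.0°, -0.0157) = (-0.1297, -0.2246, -0.0157)
subtract pairs → two planes through P
linear system: -0.6789x+0.4211y = 0.0040−0.0793z; -0.6951x+-0.4491y = 0.0066−0.2000z
det = 0.5977;  x = -0.0077+0.2005z,  y = -0.0028+0.1350z
quadratic in z: (1.0584)z²+(0.1402)z+(-0.0141)=0, √Δ=0.2818 → z ∈ {-0.1993, 0.0669}; z = -0.1993 (taking z<0)
x = -0.0477, y = -0.0297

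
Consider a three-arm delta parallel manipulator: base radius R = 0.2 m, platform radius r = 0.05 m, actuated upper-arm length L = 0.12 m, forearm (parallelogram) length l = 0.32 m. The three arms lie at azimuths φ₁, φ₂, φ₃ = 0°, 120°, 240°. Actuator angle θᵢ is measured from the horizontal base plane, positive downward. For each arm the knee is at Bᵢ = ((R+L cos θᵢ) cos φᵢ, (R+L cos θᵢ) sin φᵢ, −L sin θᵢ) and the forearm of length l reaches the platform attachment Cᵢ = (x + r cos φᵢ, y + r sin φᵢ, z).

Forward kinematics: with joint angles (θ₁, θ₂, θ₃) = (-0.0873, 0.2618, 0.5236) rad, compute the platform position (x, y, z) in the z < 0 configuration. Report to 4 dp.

arm 1 at φ=0.0°: e+L cos θ1 = 0.2695;  O1 = (0.2695, 0.0000, 0.0105)
O2 = (0.2659·cos120.0°, 0.2659·sin120.0°, -0.0311) = (-0.1330, 0.2303, -0.0311)
φ3=240.0°: virtual centre (-0.1270, -0.2199, -0.0600), radius l
subtract pairs → two planes through P
plane₁₂: -0.8050x+0.4606y+-0.0830z = -0.0011
det = 0.7193;  x = 0.0037+-0.1410z,  y = 0.0040+-0.0662z
into |P−O₁|² = l²: 1.0243z² + 0.0535z + -0.0316 = 0;  Δ = 0.1323;  z = -0.2037 or 0.1514 → z<0 root = -0.2037
x = 0.0324, y = 0.0175

(0.0324, 0.0175, -0.2037)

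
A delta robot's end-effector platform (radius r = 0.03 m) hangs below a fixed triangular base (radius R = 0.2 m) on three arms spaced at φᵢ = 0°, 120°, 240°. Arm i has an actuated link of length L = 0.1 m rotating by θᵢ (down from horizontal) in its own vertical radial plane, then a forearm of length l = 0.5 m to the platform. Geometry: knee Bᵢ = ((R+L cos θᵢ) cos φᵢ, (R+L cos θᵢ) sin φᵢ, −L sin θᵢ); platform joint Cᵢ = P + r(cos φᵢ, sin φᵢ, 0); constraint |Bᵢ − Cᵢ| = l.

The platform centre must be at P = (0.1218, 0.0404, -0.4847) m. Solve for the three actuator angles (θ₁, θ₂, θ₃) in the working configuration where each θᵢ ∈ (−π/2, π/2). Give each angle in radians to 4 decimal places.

φ1=0.0° → target in arm frame (0.1218, 0.0404)
  e−x'=0.0482;  (l²−L²−(e−x')²−y'²−z²)/2L = 0.0056
  θ1 = atan2(B,A) + arccos(C/0.4871) = 0.0877
rotate P by −φ2: (-0.0259, -0.1257, -0.4847)
  A cos θ + B sin θ = C:  0.1959·cos θ + -0.4847·sin θ = -0.2456
  γ=atan2(-0.4847,0.1959)=-1.1867;  ψ=arccos(-0.4697)=2.0598;  θ2=γ+ψ≈0.8731
arm 3 (φ=240.0°): x'=-0.0959, y'=0.0853
  e−x'=0.2659;  (l²−L²−(e−x')²−y'²−z²)/2L = -0.3645
  θ3 = atan2(B,A) + arccos(C/0.5528) = 1.2217

θ₁ = 0.0877, θ₂ = 0.8731, θ₃ = 1.2217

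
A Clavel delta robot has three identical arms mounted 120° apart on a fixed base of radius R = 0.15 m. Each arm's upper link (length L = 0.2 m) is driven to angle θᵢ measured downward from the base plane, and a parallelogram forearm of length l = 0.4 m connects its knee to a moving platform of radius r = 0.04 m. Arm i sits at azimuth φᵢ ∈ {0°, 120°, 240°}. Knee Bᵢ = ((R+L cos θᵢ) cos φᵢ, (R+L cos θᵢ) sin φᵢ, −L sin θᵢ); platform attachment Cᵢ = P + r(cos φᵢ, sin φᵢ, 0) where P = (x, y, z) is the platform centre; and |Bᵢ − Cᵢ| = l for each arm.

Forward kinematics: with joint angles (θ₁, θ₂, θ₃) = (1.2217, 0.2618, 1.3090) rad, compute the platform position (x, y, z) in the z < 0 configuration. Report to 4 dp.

φ1=0.0°: virtual centre (0.1784, 0.0000, -0.1879), radius l
O2 = (0.3032·cos120.0°, 0.3032·sin120.0°, -0.0518) = (-0.1516, 0.2626, -0.0518)
φ3=240.0°: virtual centre (-0.0809, -0.1401, -0.1932), radius l
eliminate P² terms by subtracting sphere 1 from 2 and 3
linear system: -0.6600x+0.5251y = 0.0275−0.2723z; -0.5186x+-0.2802y = -0.0037−-0.0105z
det = 0.4572;  x = -0.0126+0.1548z,  y = 0.0364+-0.3240z
sphere 1 gives Az²+Bz+C=0 with A=1.1290, B=0.2931, C=-0.0869;  B²−4AC=0.4782;  roots -0.4361, 0.1764;  negative root z = -0.4361
x = -0.0801, y = 0.1777

(-0.0801, 0.1777, -0.4361)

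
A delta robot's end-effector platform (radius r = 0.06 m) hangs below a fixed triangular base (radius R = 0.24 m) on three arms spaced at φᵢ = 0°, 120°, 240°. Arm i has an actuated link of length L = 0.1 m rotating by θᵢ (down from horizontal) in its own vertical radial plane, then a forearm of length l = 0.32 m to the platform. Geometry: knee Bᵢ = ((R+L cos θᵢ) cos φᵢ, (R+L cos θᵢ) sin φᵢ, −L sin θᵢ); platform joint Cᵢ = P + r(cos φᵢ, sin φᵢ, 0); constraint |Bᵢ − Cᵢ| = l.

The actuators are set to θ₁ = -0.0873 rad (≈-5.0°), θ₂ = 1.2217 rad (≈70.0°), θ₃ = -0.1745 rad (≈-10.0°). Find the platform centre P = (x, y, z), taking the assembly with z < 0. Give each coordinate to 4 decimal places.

centre 1 = (0.2796·cos0.0°, 0.2796·sin0.0°, 0.0087) = (0.2796, 0.0000, 0.0087)
centre 2 = (0.2142·cos120.0°, 0.2142·sin120.0°, -0.0940) = (-0.1071, 0.1855, -0.0940)
centre 3 = (0.2785·cos240.0°, 0.2785·sin240.0°, 0.0174) = (-0.1392, -0.2412, 0.0174)
subtract pairs → two planes through P
plane₁₂: -0.7734x+0.3710y+-0.2054z = -0.0235
Cramer: x(z) = 0.0168-0.1355z;  y(z) = -0.0284+0.2711z
sphere 1 gives Az²+Bz+C=0 with A=1.0919, B=0.0384, C=-0.0325;  B²−4AC=0.1432;  roots -0.1909, 0.1557;  negative root z = -0.1909
x = 0.0427, y = -0.0801

(0.0427, -0.0801, -0.1909)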